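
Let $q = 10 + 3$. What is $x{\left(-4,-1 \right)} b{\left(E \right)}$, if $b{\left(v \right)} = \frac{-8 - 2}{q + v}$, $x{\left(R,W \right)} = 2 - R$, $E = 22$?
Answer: $- \frac{12}{7} \approx -1.7143$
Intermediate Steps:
$q = 13$
$b{\left(v \right)} = - \frac{10}{13 + v}$ ($b{\left(v \right)} = \frac{-8 - 2}{13 + v} = - \frac{10}{13 + v}$)
$x{\left(-4,-1 \right)} b{\left(E \right)} = \left(2 - -4\right) \left(- \frac{10}{13 + 22}\right) = \left(2 + 4\right) \left(- \frac{10}{35}\right) = 6 \left(\left(-10\right) \frac{1}{35}\right) = 6 \left(- \frac{2}{7}\right) = - \frac{12}{7}$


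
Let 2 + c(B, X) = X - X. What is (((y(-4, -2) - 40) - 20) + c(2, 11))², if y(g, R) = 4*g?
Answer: 6084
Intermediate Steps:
c(B, X) = -2 (c(B, X) = -2 + (X - X) = -2 + 0 = -2)
(((y(-4, -2) - 40) - 20) + c(2, 11))² = (((4*(-4) - 40) - 20) - 2)² = (((-16 - 40) - 20) - 2)² = ((-56 - 20) - 2)² = (-76 - 2)² = (-78)² = 6084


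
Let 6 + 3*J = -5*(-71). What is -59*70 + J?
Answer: -12041/3 ≈ -4013.7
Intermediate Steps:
J = 349/3 (J = -2 + (-5*(-71))/3 = -2 + (⅓)*355 = -2 + 355/3 = 349/3 ≈ 116.33)
-59*70 + J = -59*70 + 349/3 = -4130 + 349/3 = -12041/3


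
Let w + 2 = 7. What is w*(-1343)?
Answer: -6715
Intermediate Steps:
w = 5 (w = -2 + 7 = 5)
w*(-1343) = 5*(-1343) = -6715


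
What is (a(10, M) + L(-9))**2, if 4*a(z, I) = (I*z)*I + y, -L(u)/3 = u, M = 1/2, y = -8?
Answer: 42025/64 ≈ 656.64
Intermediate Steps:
M = 1/2 ≈ 0.50000
L(u) = -3*u
a(z, I) = -2 + z*I**2/4 (a(z, I) = ((I*z)*I - 8)/4 = (z*I**2 - 8)/4 = (-8 + z*I**2)/4 = -2 + z*I**2/4)
(a(10, M) + L(-9))**2 = ((-2 + (1/4)*10*(1/2)**2) - 3*(-9))**2 = ((-2 + (1/4)*10*(1/4)) + 27)**2 = ((-2 + 5/8) + 27)**2 = (-11/8 + 27)**2 = (205/8)**2 = 42025/64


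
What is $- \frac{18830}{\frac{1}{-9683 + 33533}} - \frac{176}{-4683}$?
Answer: $- \frac{2103114226324}{4683} \approx -4.491 \cdot 10^{8}$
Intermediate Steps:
$- \frac{18830}{\frac{1}{-9683 + 33533}} - \frac{176}{-4683} = - \frac{18830}{\frac{1}{23850}} - - \frac{176}{4683} = - 18830 \frac{1}{\frac{1}{23850}} + \frac{176}{4683} = \left(-18830\right) 23850 + \frac{176}{4683} = -449095500 + \frac{176}{4683} = - \frac{2103114226324}{4683}$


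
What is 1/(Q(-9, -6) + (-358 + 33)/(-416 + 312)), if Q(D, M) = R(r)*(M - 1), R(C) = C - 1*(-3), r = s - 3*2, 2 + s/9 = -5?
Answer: 8/3721 ≈ 0.0021500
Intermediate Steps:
s = -63 (s = -18 + 9*(-5) = -18 - 45 = -63)
r = -69 (r = -63 - 3*2 = -63 - 6 = -69)
R(C) = 3 + C (R(C) = C + 3 = 3 + C)
Q(D, M) = 66 - 66*M (Q(D, M) = (3 - 69)*(M - 1) = -66*(-1 + M) = 66 - 66*M)
1/(Q(-9, -6) + (-358 + 33)/(-416 + 312)) = 1/((66 - 66*(-6)) + (-358 + 33)/(-416 + 312)) = 1/((66 + 396) - 325/(-104)) = 1/(462 - 325*(-1/104)) = 1/(462 + 25/8) = 1/(3721/8) = 8/3721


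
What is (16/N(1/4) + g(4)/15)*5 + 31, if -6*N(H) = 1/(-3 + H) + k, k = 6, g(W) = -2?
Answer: -5099/93 ≈ -54.828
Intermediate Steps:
N(H) = -1 - 1/(6*(-3 + H)) (N(H) = -(1/(-3 + H) + 6)/6 = -(6 + 1/(-3 + H))/6 = -1 - 1/(6*(-3 + H)))
(16/N(1/4) + g(4)/15)*5 + 31 = (16/(((17/6 - 1/4)/(-3 + 1/4))) - 2/15)*5 + 31 = (16/(((17/6 - 1*1/4)/(-3 + 1/4))) - 2*1/15)*5 + 31 = (16/(((17/6 - 1/4)/(-11/4))) - 2/15)*5 + 31 = (16/((-4/11*31/12)) - 2/15)*5 + 31 = (16/(-31/33) - 2/15)*5 + 31 = (16*(-33/31) - 2/15)*5 + 31 = (-528/31 - 2/15)*5 + 31 = -7982/465*5 + 31 = -7982/93 + 31 = -5099/93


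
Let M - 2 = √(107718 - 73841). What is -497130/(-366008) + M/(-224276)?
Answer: 13936699483/10260851276 - √33877/224276 ≈ 1.3574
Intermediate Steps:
M = 2 + √33877 (M = 2 + √(107718 - 73841) = 2 + √33877 ≈ 186.06)
-497130/(-366008) + M/(-224276) = -497130/(-366008) + (2 + √33877)/(-224276) = -497130*(-1/366008) + (2 + √33877)*(-1/224276) = 248565/183004 + (-1/112138 - √33877/224276) = 13936699483/10260851276 - √33877/224276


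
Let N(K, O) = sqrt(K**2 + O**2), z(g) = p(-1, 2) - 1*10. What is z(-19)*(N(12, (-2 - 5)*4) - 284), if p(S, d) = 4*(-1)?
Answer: 3976 - 56*sqrt(58) ≈ 3549.5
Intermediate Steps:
p(S, d) = -4
z(g) = -14 (z(g) = -4 - 1*10 = -4 - 10 = -14)
z(-19)*(N(12, (-2 - 5)*4) - 284) = -14*(sqrt(12**2 + ((-2 - 5)*4)**2) - 284) = -14*(sqrt(144 + (-7*4)**2) - 284) = -14*(sqrt(144 + (-28)**2) - 284) = -14*(sqrt(144 + 784) - 284) = -14*(sqrt(928) - 284) = -14*(4*sqrt(58) - 284) = -14*(-284 + 4*sqrt(58)) = 3976 - 56*sqrt(58)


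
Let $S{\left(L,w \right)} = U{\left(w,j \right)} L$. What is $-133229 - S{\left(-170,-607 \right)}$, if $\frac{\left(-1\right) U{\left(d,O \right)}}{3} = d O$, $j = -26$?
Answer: $-8182049$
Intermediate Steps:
$U{\left(d,O \right)} = - 3 O d$ ($U{\left(d,O \right)} = - 3 d O = - 3 O d$)
$S{\left(L,w \right)} = 78 L w$ ($S{\left(L,w \right)} = \left(-3\right) \left(-26\right) w L = 78 w L = 78 L w$)
$-133229 - S{\left(-170,-607 \right)} = -133229 - 78 \left(-170\right) \left(-607\right) = -133229 - 8048820 = -8182049$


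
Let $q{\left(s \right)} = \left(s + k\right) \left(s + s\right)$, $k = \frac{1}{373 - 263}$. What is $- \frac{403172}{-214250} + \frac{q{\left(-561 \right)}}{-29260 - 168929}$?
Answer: $- \frac{9158584607}{7076998875} \approx -1.2941$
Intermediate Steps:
$k = \frac{1}{110} \approx 0.0090909$
$q{\left(s \right)} = 2 s \left(\frac{1}{110} + s\right)$ ($q{\left(s \right)} = \left(s + \frac{1}{110}\right) \left(s + s\right) = \left(\frac{1}{110} + s\right) 2 s = 2 s \left(\frac{1}{110} + s\right)$)
$- \frac{403172}{-214250} + \frac{q{\left(-561 \right)}}{-29260 - 168929} = - \frac{403172}{-214250} + \frac{\frac{1}{55} \left(-561\right) \left(1 + 110 \left(-561\right)\right)}{-29260 - 168929} = \left(-403172\right) \left(- \frac{1}{214250}\right) + \frac{\frac{1}{55} \left(-561\right) \left(1 - 61710\right)}{-29260 - 168929} = \frac{201586}{107125} + \frac{\frac{1}{55} \left(-561\right) \left(-61709\right)}{-198189} = \frac{201586}{107125} + \frac{3147159}{5} \left(- \frac{1}{198189}\right) = \frac{201586}{107125} - \frac{1049053}{330315} = - \frac{9158584607}{7076998875}$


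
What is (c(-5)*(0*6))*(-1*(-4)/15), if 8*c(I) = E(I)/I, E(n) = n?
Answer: 0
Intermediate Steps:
c(I) = ⅛ (c(I) = (I/I)/8 = (⅛)*1 = ⅛)
(c(-5)*(0*6))*(-1*(-4)/15) = ((0*6)/8)*(-1*(-4)/15) = ((⅛)*0)*(4*(1/15)) = 0*(4/15) = 0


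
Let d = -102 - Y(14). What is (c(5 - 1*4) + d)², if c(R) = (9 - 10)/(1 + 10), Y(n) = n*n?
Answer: 10751841/121 ≈ 88858.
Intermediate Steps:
Y(n) = n²
c(R) = -1/11
d = -298 (d = -102 - 1*14² = -102 - 1*196 = -102 - 196 = -298)
(c(5 - 1*4) + d)² = (-1/11 - 298)² = (-3279/11)² = 10751841/121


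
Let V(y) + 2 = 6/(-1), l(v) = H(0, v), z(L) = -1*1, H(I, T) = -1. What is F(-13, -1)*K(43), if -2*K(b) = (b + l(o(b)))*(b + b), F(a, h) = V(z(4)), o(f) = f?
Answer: 14448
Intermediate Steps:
z(L) = -1
l(v) = -1
V(y) = -8 (V(y) = -2 + 6/(-1) = -2 + 6*(-1) = -2 - 6 = -8)
F(a, h) = -8
K(b) = -b*(-1 + b) (K(b) = -(b - 1)*(b + b)/2 = -(-1 + b)*2*b/2 = -b*(-1 + b))
F(-13, -1)*K(43) = -344*(1 - 1*43) = -344*(1 - 43) = -344*(-42) = -8*(-1806) = 14448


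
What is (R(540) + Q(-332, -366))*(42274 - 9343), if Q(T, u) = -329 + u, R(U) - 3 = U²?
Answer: 9579891348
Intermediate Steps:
R(U) = 3 + U²
(R(540) + Q(-332, -366))*(42274 - 9343) = ((3 + 540²) + (-329 - 366))*(42274 - 9343) = ((3 + 291600) - 695)*32931 = (291603 - 695)*32931 = 290908*32931 = 9579891348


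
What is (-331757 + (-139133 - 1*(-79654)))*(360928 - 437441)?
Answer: 29934640068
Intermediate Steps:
(-331757 + (-139133 - 1*(-79654)))*(360928 - 437441) = (-331757 + (-139133 + 79654))*(-76513) = (-331757 - 59479)*(-76513) = -391236*(-76513) = 29934640068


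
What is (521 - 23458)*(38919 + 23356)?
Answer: -1428401675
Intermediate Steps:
(521 - 23458)*(38919 + 23356) = -22937*62275 = -1428401675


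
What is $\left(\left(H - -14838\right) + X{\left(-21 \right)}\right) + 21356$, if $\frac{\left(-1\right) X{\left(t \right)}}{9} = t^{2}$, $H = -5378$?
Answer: $26847$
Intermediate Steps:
$X{\left(t \right)} = - 9 t^{2}$
$\left(\left(H - -14838\right) + X{\left(-21 \right)}\right) + 21356 = \left(\left(-5378 - -14838\right) - 9 \left(-21\right)^{2}\right) + 21356 = \left(\left(-5378 + 14838\right) - 3969\right) + 21356 = \left(9460 - 3969\right) + 21356 = 5491 + 21356 = 26847$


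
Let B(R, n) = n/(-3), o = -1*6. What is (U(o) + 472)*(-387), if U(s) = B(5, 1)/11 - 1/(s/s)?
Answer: -2004918/11 ≈ -1.8227e+5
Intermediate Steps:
o = -6
B(R, n) = -n/3 (B(R, n) = n*(-⅓) = -n/3)
U(s) = -34/33 (U(s) = -⅓*1/11 - 1/(s/s) = -⅓*1/11 - 1/1 = -1/33 - 1*1 = -1/33 - 1 = -34/33)
(U(o) + 472)*(-387) = (-34/33 + 472)*(-387) = (15542/33)*(-387) = -2004918/11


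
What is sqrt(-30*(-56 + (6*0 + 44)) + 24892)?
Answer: 2*sqrt(6313) ≈ 158.91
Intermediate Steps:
sqrt(-30*(-56 + (6*0 + 44)) + 24892) = sqrt(-30*(-56 + (0 + 44)) + 24892) = sqrt(-30*(-56 + 44) + 24892) = sqrt(-30*(-12) + 24892) = sqrt(360 + 24892) = sqrt(25252) = 2*sqrt(6313)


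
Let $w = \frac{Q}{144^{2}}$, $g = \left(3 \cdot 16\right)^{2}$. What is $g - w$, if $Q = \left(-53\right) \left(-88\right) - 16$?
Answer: $\frac{5971387}{2592} \approx 2303.8$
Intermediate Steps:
$Q = 4648$ ($Q = 4664 - 16 = 4648$)
$g = 2304$ ($g = 48^{2} = 2304$)
$w = \frac{581}{2592}$ ($w = \frac{4648}{144^{2}} = \frac{4648}{20736} = 4648 \cdot \frac{1}{20736} = \frac{581}{2592} \approx 0.22415$)
$g - w = 2304 - \frac{581}{2592} = \frac{5971387}{2592}$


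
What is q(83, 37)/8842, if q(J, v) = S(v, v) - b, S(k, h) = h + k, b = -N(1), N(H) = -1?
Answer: 73/8842 ≈ 0.0082560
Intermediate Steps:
b = 1 (b = -1*(-1) = 1)
q(J, v) = -1 + 2*v (q(J, v) = (v + v) - 1*1 = 2*v - 1 = -1 + 2*v)
q(83, 37)/8842 = (-1 + 2*37)/8842 = (-1 + 74)*(1/8842) = 73*(1/8842) = 73/8842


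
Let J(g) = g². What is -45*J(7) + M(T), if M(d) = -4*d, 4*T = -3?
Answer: -2202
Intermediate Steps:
T = -¾ (T = (¼)*(-3) = -¾ ≈ -0.75000)
-45*J(7) + M(T) = -45*7² - 4*(-¾) = -45*49 + 3 = -2205 + 3 = -2202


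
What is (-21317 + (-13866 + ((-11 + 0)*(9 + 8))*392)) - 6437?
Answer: -114924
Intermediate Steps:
(-21317 + (-13866 + ((-11 + 0)*(9 + 8))*392)) - 6437 = (-21317 + (-13866 - 11*17*392)) - 6437 = (-21317 + (-13866 - 187*392)) - 6437 = (-21317 + (-13866 - 73304)) - 6437 = (-21317 - 87170) - 6437 = -108487 - 6437 = -114924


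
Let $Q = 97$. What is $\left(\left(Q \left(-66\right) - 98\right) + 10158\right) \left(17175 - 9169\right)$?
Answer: $29285948$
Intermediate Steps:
$\left(\left(Q \left(-66\right) - 98\right) + 10158\right) \left(17175 - 9169\right) = \left(\left(97 \left(-66\right) - 98\right) + 10158\right) \left(17175 - 9169\right) = \left(\left(-6402 - 98\right) + 10158\right) 8006 = \left(-6500 + 10158\right) 8006 = 3658 \cdot 8006 = 29285948$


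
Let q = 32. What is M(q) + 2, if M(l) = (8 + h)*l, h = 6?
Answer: 450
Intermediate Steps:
M(l) = 14*l (M(l) = (8 + 6)*l = 14*l)
M(q) + 2 = 14*32 + 2 = 448 + 2 = 450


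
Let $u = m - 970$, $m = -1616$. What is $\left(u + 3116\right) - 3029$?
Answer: $-2499$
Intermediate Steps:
$u = -2586$ ($u = -1616 - 970 = -2586$)
$\left(u + 3116\right) - 3029 = \left(-2586 + 3116\right) - 3029 = 530 - 3029 = -2499$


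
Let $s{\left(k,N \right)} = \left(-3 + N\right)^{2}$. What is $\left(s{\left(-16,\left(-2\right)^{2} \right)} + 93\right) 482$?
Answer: $45308$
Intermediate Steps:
$\left(s{\left(-16,\left(-2\right)^{2} \right)} + 93\right) 482 = \left(\left(-3 + \left(-2\right)^{2}\right)^{2} + 93\right) 482 = \left(\left(-3 + 4\right)^{2} + 93\right) 482 = \left(1^{2} + 93\right) 482 = \left(1 + 93\right) 482 = 94 \cdot 482 = 45308$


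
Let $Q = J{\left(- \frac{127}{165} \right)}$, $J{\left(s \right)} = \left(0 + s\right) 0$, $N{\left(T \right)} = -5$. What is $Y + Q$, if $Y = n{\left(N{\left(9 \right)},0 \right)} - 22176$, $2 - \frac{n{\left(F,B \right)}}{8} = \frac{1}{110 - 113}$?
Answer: $- \frac{66472}{3} \approx -22157.0$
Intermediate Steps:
$J{\left(s \right)} = 0$ ($J{\left(s \right)} = s 0 = 0$)
$Q = 0$
$n{\left(F,B \right)} = \frac{56}{3}$ ($n{\left(F,B \right)} = 16 - \frac{8}{110 - 113} = 16 - \frac{8}{-3} = 16 - - \frac{8}{3} = 16 + \frac{8}{3} = \frac{56}{3}$)
$Y = - \frac{66472}{3}$ ($Y = \frac{56}{3} - 22176 = - \frac{66472}{3} \approx -22157.0$)
$Y + Q = - \frac{66472}{3} + 0 = - \frac{66472}{3}$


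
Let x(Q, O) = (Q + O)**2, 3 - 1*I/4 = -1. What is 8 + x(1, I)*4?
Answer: 1164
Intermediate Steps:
I = 16 (I = 12 - 4*(-1) = 12 + 4 = 16)
x(Q, O) = (O + Q)**2
8 + x(1, I)*4 = 8 + (16 + 1)**2*4 = 8 + 17**2*4 = 8 + 289*4 = 8 + 1156 = 1164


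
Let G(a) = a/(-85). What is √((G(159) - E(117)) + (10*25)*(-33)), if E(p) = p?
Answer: I*√60465090/85 ≈ 91.482*I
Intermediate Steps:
G(a) = -a/85 (G(a) = a*(-1/85) = -a/85)
√((G(159) - E(117)) + (10*25)*(-33)) = √((-1/85*159 - 1*117) + (10*25)*(-33)) = √((-159/85 - 117) + 250*(-33)) = √(-10104/85 - 8250) = √(-711354/85) = I*√60465090/85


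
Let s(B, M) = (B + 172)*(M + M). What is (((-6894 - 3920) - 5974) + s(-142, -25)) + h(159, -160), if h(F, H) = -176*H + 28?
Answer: 9900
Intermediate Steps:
h(F, H) = 28 - 176*H
s(B, M) = 2*M*(172 + B) (s(B, M) = (172 + B)*(2*M) = 2*M*(172 + B))
(((-6894 - 3920) - 5974) + s(-142, -25)) + h(159, -160) = (((-6894 - 3920) - 5974) + 2*(-25)*(172 - 142)) + (28 - 176*(-160)) = ((-10814 - 5974) + 2*(-25)*30) + (28 + 28160) = (-16788 - 1500) + 28188 = -18288 + 28188 = 9900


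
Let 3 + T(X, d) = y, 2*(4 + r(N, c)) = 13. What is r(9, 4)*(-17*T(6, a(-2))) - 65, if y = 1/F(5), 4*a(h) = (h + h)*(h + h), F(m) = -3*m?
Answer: 196/3 ≈ 65.333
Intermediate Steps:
r(N, c) = 5/2 (r(N, c) = -4 + (1/2)*13 = -4 + 13/2 = 5/2)
a(h) = h**2 (a(h) = ((h + h)*(h + h))/4 = ((2*h)*(2*h))/4 = (4*h**2)/4 = h**2)
y = -1/15 (y = 1/(-3*5) = 1/(-15) = -1/15 ≈ -0.066667)
T(X, d) = -46/15 (T(X, d) = -3 - 1/15 = -46/15)
r(9, 4)*(-17*T(6, a(-2))) - 65 = 5*(-17*(-46/15))/2 - 65 = (5/2)*(782/15) - 65 = 391/3 - 65 = 196/3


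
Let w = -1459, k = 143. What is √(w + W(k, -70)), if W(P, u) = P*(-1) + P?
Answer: I*√1459 ≈ 38.197*I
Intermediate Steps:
W(P, u) = 0 (W(P, u) = -P + P = 0)
√(w + W(k, -70)) = √(-1459 + 0) = √(-1459) = I*√1459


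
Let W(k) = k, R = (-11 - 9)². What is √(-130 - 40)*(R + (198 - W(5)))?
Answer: 593*I*√170 ≈ 7731.8*I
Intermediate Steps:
R = 400 (R = (-20)² = 400)
√(-130 - 40)*(R + (198 - W(5))) = √(-130 - 40)*(400 + (198 - 1*5)) = √(-170)*(400 + (198 - 5)) = (I*√170)*(400 + 193) = (I*√170)*593 = 593*I*√170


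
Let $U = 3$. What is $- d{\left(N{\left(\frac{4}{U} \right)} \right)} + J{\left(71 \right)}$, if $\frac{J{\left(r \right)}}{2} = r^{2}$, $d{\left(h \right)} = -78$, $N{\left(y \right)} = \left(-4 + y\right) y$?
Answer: $10160$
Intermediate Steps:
$N{\left(y \right)} = y \left(-4 + y\right)$
$J{\left(r \right)} = 2 r^{2}$
$- d{\left(N{\left(\frac{4}{U} \right)} \right)} + J{\left(71 \right)} = \left(-1\right) \left(-78\right) + 2 \cdot 71^{2} = 78 + 2 \cdot 5041 = 78 + 10082 = 10160$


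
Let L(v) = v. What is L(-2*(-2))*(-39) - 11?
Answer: -167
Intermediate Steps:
L(-2*(-2))*(-39) - 11 = -2*(-2)*(-39) - 11 = 4*(-39) - 11 = -156 - 11 = -167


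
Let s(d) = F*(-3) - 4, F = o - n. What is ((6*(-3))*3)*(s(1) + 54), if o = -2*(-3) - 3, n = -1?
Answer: -2052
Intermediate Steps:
o = 3 (o = 6 - 3 = 3)
F = 4 (F = 3 - 1*(-1) = 3 + 1 = 4)
s(d) = -16 (s(d) = 4*(-3) - 4 = -12 - 4 = -16)
((6*(-3))*3)*(s(1) + 54) = ((6*(-3))*3)*(-16 + 54) = -18*3*38 = -54*38 = -2052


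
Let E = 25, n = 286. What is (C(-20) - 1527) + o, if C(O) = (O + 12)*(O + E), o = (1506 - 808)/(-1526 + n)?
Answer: -971889/620 ≈ -1567.6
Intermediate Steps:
o = -349/620 (o = (1506 - 808)/(-1526 + 286) = 698/(-1240) = 698*(-1/1240) = -349/620 ≈ -0.56290)
C(O) = (12 + O)*(25 + O) (C(O) = (O + 12)*(O + 25) = (12 + O)*(25 + O))
(C(-20) - 1527) + o = ((300 + (-20)² + 37*(-20)) - 1527) - 349/620 = ((300 + 400 - 740) - 1527) - 349/620 = (-40 - 1527) - 349/620 = -1567 - 349/620 = -971889/620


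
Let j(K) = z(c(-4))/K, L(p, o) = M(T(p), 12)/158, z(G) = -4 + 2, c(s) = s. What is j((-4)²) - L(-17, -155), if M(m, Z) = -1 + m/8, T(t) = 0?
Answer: -75/632 ≈ -0.11867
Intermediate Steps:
z(G) = -2
M(m, Z) = -1 + m/8 (M(m, Z) = -1 + m*(⅛) = -1 + m/8)
L(p, o) = -1/158 (L(p, o) = (-1 + (⅛)*0)/158 = (-1 + 0)*(1/158) = -1*1/158 = -1/158)
j(K) = -2/K
j((-4)²) - L(-17, -155) = -2/((-4)²) - 1*(-1/158) = -2/16 + 1/158 = -2*1/16 + 1/158 = -⅛ + 1/158 = -75/632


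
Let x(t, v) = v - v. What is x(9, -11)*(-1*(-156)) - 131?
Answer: -131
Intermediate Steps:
x(t, v) = 0
x(9, -11)*(-1*(-156)) - 131 = 0*(-1*(-156)) - 131 = 0*156 - 131 = 0 - 131 = -131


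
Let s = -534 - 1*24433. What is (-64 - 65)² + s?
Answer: -8326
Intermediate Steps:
s = -24967 (s = -534 - 24433 = -24967)
(-64 - 65)² + s = (-64 - 65)² - 24967 = (-129)² - 24967 = 16641 - 24967 = -8326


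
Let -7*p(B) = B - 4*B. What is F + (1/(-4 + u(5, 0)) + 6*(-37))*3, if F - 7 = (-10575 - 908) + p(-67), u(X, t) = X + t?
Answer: -85174/7 ≈ -12168.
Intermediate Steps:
p(B) = 3*B/7 (p(B) = -(B - 4*B)/7 = -(-3)*B/7 = 3*B/7)
F = -80533/7 (F = 7 + ((-10575 - 908) + (3/7)*(-67)) = 7 + (-11483 - 201/7) = 7 - 80582/7 = -80533/7 ≈ -11505.)
F + (1/(-4 + u(5, 0)) + 6*(-37))*3 = -80533/7 + (1/(-4 + (5 + 0)) + 6*(-37))*3 = -80533/7 + (1/(-4 + 5) - 222)*3 = -80533/7 + (1/1 - 222)*3 = -80533/7 + (1 - 222)*3 = -80533/7 - 221*3 = -80533/7 - 663 = -85174/7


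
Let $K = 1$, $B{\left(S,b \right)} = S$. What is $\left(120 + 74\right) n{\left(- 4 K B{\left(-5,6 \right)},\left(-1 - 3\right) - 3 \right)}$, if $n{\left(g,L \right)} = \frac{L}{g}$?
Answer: $- \frac{679}{10} \approx -67.9$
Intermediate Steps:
$\left(120 + 74\right) n{\left(- 4 K B{\left(-5,6 \right)},\left(-1 - 3\right) - 3 \right)} = \left(120 + 74\right) \frac{\left(-1 - 3\right) - 3}{\left(-4\right) 1 \left(-5\right)} = 194 \frac{-4 - 3}{\left(-4\right) \left(-5\right)} = 194 \left(- \frac{7}{20}\right) = - \frac{679}{10}$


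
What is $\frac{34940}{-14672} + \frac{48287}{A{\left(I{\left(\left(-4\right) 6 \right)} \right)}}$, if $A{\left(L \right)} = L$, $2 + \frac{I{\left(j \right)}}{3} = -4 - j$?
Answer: $\frac{88322513}{99036} \approx 891.82$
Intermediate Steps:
$I{\left(j \right)} = -18 - 3 j$ ($I{\left(j \right)} = -6 + 3 \left(-4 - j\right) = -6 - \left(12 + 3 j\right) = -18 - 3 j$)
$\frac{34940}{-14672} + \frac{48287}{A{\left(I{\left(\left(-4\right) 6 \right)} \right)}} = \frac{34940}{-14672} + \frac{48287}{-18 - 3 \left(\left(-4\right) 6\right)} = 34940 \left(- \frac{1}{14672}\right) + \frac{48287}{-18 - -72} = - \frac{8735}{3668} + \frac{48287}{-18 + 72} = - \frac{8735}{3668} + \frac{48287}{54} = \frac{88322513}{99036}$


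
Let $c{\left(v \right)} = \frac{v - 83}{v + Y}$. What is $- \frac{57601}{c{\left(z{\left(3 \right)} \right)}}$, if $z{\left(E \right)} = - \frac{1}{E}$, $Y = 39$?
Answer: $\frac{3340858}{125} \approx 26727.0$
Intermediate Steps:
$c{\left(v \right)} = \frac{-83 + v}{39 + v}$ ($c{\left(v \right)} = \frac{v - 83}{v + 39} = \frac{-83 + v}{39 + v}$)
$- \frac{57601}{c{\left(z{\left(3 \right)} \right)}} = - \frac{57601}{\frac{1}{39 - \frac{1}{3}} \left(-83 - \frac{1}{3}\right)} = - \frac{57601}{\frac{1}{\frac{116}{3}} \left(- \frac{250}{3}\right)} = - \frac{57601}{\frac{3}{116} \left(- \frac{250}{3}\right)} = - \frac{57601}{- \frac{125}{58}} = \left(-57601\right) \left(- \frac{58}{125}\right) = \frac{3340858}{125}$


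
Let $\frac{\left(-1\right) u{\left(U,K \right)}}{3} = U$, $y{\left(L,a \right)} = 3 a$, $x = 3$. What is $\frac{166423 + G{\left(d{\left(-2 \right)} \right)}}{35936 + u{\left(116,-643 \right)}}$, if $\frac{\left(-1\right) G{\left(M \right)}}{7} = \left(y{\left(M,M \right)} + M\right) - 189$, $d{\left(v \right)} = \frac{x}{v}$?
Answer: $\frac{41947}{8897} \approx 4.7147$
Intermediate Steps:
$d{\left(v \right)} = \frac{3}{v}$
$u{\left(U,K \right)} = - 3 U$
$G{\left(M \right)} = 1323 - 28 M$ ($G{\left(M \right)} = - 7 \left(\left(3 M + M\right) - 189\right) = - 7 \left(4 M - 189\right) = - 7 \left(-189 + 4 M\right) = 1323 - 28 M$)
$\frac{166423 + G{\left(d{\left(-2 \right)} \right)}}{35936 + u{\left(116,-643 \right)}} = \frac{166423 + \left(1323 - 28 \frac{3}{-2}\right)}{35936 - 348} = \frac{166423 + \left(1323 - 28 \cdot 3 \left(- \frac{1}{2}\right)\right)}{35936 - 348} = \frac{166423 + \left(1323 - -42\right)}{35588} = \left(166423 + \left(1323 + 42\right)\right) \frac{1}{35588} = \left(166423 + 1365\right) \frac{1}{35588} = 167788 \cdot \frac{1}{35588} = \frac{41947}{8897}$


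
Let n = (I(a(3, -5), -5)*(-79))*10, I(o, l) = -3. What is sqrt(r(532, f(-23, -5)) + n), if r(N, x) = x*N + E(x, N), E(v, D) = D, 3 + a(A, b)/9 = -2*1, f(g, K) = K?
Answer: 11*sqrt(2) ≈ 15.556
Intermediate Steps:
a(A, b) = -45 (a(A, b) = -27 + 9*(-2*1) = -27 + 9*(-2) = -27 - 18 = -45)
r(N, x) = N + N*x (r(N, x) = x*N + N = N*x + N = N + N*x)
n = 2370 (n = -3*(-79)*10 = 237*10 = 2370)
sqrt(r(532, f(-23, -5)) + n) = sqrt(532*(1 - 5) + 2370) = sqrt(532*(-4) + 2370) = sqrt(-2128 + 2370) = sqrt(242) = 11*sqrt(2)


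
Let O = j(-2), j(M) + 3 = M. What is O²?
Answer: 25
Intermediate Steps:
j(M) = -3 + M
O = -5 (O = -3 - 2 = -5)
O² = (-5)² = 25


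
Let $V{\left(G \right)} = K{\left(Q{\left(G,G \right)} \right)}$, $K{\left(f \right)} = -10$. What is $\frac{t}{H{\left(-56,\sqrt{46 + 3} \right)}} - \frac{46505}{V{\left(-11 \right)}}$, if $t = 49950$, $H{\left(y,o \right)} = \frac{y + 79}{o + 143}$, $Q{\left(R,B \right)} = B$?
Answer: $\frac{15198923}{46} \approx 3.3041 \cdot 10^{5}$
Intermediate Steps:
$H{\left(y,o \right)} = \frac{79 + y}{143 + o}$
$V{\left(G \right)} = -10$
$\frac{t}{H{\left(-56,\sqrt{46 + 3} \right)}} - \frac{46505}{V{\left(-11 \right)}} = \frac{49950}{\frac{1}{143 + \sqrt{46 + 3}} \left(79 - 56\right)} - \frac{46505}{-10} = \frac{49950}{\frac{1}{143 + \sqrt{49}} \cdot 23} - - \frac{9301}{2} = \frac{49950}{\frac{1}{143 + 7} \cdot 23} + \frac{9301}{2} = \frac{49950}{\frac{1}{150} \cdot 23} + \frac{9301}{2} = \frac{49950}{\frac{23}{150}} + \frac{9301}{2} = 49950 \cdot \frac{150}{23} + \frac{9301}{2} = \frac{7492500}{23} + \frac{9301}{2} = \frac{15198923}{46}$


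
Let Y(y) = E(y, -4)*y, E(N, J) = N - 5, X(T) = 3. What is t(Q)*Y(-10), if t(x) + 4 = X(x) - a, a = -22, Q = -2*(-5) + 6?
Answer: 3150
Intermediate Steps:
Q = 16 (Q = 10 + 6 = 16)
E(N, J) = -5 + N
Y(y) = y*(-5 + y) (Y(y) = (-5 + y)*y = y*(-5 + y))
t(x) = 21 (t(x) = -4 + (3 - 1*(-22)) = -4 + (3 + 22) = -4 + 25 = 21)
t(Q)*Y(-10) = 21*(-10*(-5 - 10)) = 21*(-10*(-15)) = 21*150 = 3150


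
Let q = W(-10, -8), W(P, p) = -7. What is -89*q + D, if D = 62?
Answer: 685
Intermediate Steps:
q = -7
-89*q + D = -89*(-7) + 62 = 623 + 62 = 685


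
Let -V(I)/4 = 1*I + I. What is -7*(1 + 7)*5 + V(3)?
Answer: -304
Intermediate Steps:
V(I) = -8*I (V(I) = -4*(1*I + I) = -4*(I + I) = -8*I)
-7*(1 + 7)*5 + V(3) = -7*(1 + 7)*5 - 8*3 = -56*5 - 24 = -7*40 - 24 = -280 - 24 = -304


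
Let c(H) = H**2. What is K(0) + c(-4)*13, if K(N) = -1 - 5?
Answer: 202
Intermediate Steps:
K(N) = -6
K(0) + c(-4)*13 = -6 + (-4)**2*13 = -6 + 16*13 = -6 + 208 = 202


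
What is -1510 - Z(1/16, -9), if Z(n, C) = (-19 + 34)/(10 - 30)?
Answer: -6037/4 ≈ -1509.3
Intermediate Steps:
Z(n, C) = -¾ (Z(n, C) = 15/(-20) = 15*(-1/20) = -¾)
-1510 - Z(1/16, -9) = -1510 - 1*(-¾) = -1510 + ¾ = -6037/4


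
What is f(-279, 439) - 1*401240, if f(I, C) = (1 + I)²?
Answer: -323956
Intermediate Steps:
f(-279, 439) - 1*401240 = (1 - 279)² - 1*401240 = (-278)² - 401240 = 77284 - 401240 = -323956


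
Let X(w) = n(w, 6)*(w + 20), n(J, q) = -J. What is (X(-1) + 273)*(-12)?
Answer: -3504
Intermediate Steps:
X(w) = -w*(20 + w) (X(w) = (-w)*(w + 20) = (-w)*(20 + w) = -w*(20 + w))
(X(-1) + 273)*(-12) = (-1*(-1)*(20 - 1) + 273)*(-12) = (-1*(-1)*19 + 273)*(-12) = (19 + 273)*(-12) = 292*(-12) = -3504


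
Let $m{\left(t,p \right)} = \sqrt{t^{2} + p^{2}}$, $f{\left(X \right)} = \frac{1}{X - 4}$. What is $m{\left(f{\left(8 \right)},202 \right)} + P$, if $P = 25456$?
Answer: $25456 + \frac{\sqrt{652865}}{4} \approx 25658.0$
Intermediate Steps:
$f{\left(X \right)} = \frac{1}{-4 + X}$
$m{\left(t,p \right)} = \sqrt{p^{2} + t^{2}}$
$m{\left(f{\left(8 \right)},202 \right)} + P = \sqrt{202^{2} + \left(\frac{1}{-4 + 8}\right)^{2}} + 25456 = \sqrt{40804 + \left(\frac{1}{4}\right)^{2}} + 25456 = \sqrt{40804 + \frac{1}{16}} + 25456 = \sqrt{\frac{652865}{16}} + 25456 = \frac{\sqrt{652865}}{4} + 25456 = 25456 + \frac{\sqrt{652865}}{4}$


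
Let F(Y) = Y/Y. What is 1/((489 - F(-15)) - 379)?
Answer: 1/109 ≈ 0.0091743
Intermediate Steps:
F(Y) = 1
1/((489 - F(-15)) - 379) = 1/((489 - 1*1) - 379) = 1/((489 - 1) - 379) = 1/(488 - 379) = 1/109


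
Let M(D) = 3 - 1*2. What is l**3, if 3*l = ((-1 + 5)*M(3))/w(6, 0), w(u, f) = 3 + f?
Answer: 64/729 ≈ 0.087791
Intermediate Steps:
M(D) = 1 (M(D) = 3 - 2 = 1)
l = 4/9 (l = (((-1 + 5)*1)/(3 + 0))/3 = ((4*1)/3)/3 = (4*(1/3))/3 = (1/3)*(4/3) = 4/9 ≈ 0.44444)
l**3 = (4/9)**3 = 64/729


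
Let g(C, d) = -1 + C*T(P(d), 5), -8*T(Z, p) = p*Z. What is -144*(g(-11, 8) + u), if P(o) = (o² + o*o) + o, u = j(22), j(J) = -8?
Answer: -133344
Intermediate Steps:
u = -8
P(o) = o + 2*o² (P(o) = (o² + o²) + o = 2*o² + o = o + 2*o²)
T(Z, p) = -Z*p/8 (T(Z, p) = -p*Z/8 = -Z*p/8)
g(C, d) = -1 - 5*C*d*(1 + 2*d)/8 (g(C, d) = -1 + C*(-⅛*d*(1 + 2*d)*5) = -1 + C*(-5*d*(1 + 2*d)/8) = -1 - 5*C*d*(1 + 2*d)/8)
-144*(g(-11, 8) + u) = -144*((-1 - 5/8*(-11)*8*(1 + 2*8)) - 8) = -144*((-1 - 5/8*(-11)*8*(1 + 16)) - 8) = -144*((-1 - 5/8*(-11)*8*17) - 8) = -144*((-1 + 935) - 8) = -144*(934 - 8) = -144*926 = -133344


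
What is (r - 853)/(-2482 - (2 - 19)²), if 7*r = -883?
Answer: 6854/19397 ≈ 0.35335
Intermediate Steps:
r = -883/7 (r = (⅐)*(-883) = -883/7 ≈ -126.14)
(r - 853)/(-2482 - (2 - 19)²) = (-883/7 - 853)/(-2482 - (2 - 19)²) = -6854/(7*(-2482 - 1*(-17)²)) = -6854/(7*(-2482 - 1*289)) = -6854/(7*(-2482 - 289)) = -6854/7/(-2771) = -6854/7*(-1/2771) = 6854/19397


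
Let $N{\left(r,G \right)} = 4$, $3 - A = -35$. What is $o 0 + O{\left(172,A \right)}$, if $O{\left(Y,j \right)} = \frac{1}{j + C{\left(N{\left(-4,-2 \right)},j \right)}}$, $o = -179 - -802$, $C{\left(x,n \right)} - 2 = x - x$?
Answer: $\frac{1}{40} \approx 0.025$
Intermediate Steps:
$A = 38$ ($A = 3 - -35 = 3 + 35 = 38$)
$C{\left(x,n \right)} = 2$ ($C{\left(x,n \right)} = 2 + \left(x - x\right) = 2 + 0 = 2$)
$o = 623$ ($o = -179 + 802 = 623$)
$O{\left(Y,j \right)} = \frac{1}{2 + j}$ ($O{\left(Y,j \right)} = \frac{1}{j + 2} = \frac{1}{2 + j}$)
$o 0 + O{\left(172,A \right)} = 623 \cdot 0 + \frac{1}{2 + 38} = 0 + \frac{1}{40} = \frac{1}{40}$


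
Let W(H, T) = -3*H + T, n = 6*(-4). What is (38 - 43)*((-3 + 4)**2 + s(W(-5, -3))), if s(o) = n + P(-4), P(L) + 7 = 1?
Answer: 145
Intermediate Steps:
P(L) = -6 (P(L) = -7 + 1 = -6)
n = -24
W(H, T) = T - 3*H
s(o) = -30 (s(o) = -24 - 6 = -30)
(38 - 43)*((-3 + 4)**2 + s(W(-5, -3))) = (38 - 43)*((-3 + 4)**2 - 30) = -5*(1**2 - 30) = -5*(1 - 30) = -5*(-29) = 145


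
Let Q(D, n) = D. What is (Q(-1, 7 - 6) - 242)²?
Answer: 59049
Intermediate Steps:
(Q(-1, 7 - 6) - 242)² = (-1 - 242)² = (-243)² = 59049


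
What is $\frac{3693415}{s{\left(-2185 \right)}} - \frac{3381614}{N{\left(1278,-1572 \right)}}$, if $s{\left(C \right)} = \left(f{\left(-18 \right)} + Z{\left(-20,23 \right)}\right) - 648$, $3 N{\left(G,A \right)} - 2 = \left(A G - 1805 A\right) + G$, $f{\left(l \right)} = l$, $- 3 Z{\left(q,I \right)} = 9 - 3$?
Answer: $- \frac{767822955479}{138563908} \approx -5541.3$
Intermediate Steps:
$Z{\left(q,I \right)} = -2$ ($Z{\left(q,I \right)} = - \frac{9 - 3}{3} = \left(- \frac{1}{3}\right) 6 = -2$)
$N{\left(G,A \right)} = \frac{2}{3} - \frac{1805 A}{3} + \frac{G}{3} + \frac{A G}{3}$ ($N{\left(G,A \right)} = \frac{2}{3} + \frac{\left(A G - 1805 A\right) + G}{3} = \frac{2}{3} + \frac{\left(- 1805 A + A G\right) + G}{3} = \frac{2}{3} + \frac{G - 1805 A + A G}{3} = \frac{2}{3} + \left(- \frac{1805 A}{3} + \frac{G}{3} + \frac{A G}{3}\right) = \frac{2}{3} - \frac{1805 A}{3} + \frac{G}{3} + \frac{A G}{3}$)
$s{\left(C \right)} = -668$ ($s{\left(C \right)} = \left(-18 - 2\right) - 648 = -20 - 648 = -668$)
$\frac{3693415}{s{\left(-2185 \right)}} - \frac{3381614}{N{\left(1278,-1572 \right)}} = \frac{3693415}{-668} - \frac{3381614}{\frac{2}{3} - -945820 + \frac{1}{3} \cdot 1278 + \frac{1}{3} \left(-1572\right) 1278} = 3693415 \left(- \frac{1}{668}\right) - \frac{3381614}{\frac{2}{3} + 945820 + 426 - 669672} = - \frac{3693415}{668} - \frac{3381614}{\frac{829724}{3}} = - \frac{3693415}{668} - \frac{5072421}{414862} = - \frac{767822955479}{138563908}$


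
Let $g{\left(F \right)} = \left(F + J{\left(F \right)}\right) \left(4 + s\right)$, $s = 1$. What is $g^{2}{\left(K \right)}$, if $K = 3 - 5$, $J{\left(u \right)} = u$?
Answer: $400$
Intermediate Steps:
$K = -2$ ($K = 3 - 5 = -2$)
$g{\left(F \right)} = 10 F$ ($g{\left(F \right)} = \left(F + F\right) \left(4 + 1\right) = 2 F 5 = 10 F$)
$g^{2}{\left(K \right)} = \left(10 \left(-2\right)\right)^{2} = \left(-20\right)^{2} = 400$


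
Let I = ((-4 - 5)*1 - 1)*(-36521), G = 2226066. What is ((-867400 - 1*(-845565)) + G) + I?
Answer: 2569441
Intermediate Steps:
I = 365210 (I = (-9*1 - 1)*(-36521) = (-9 - 1)*(-36521) = -10*(-36521) = 365210)
((-867400 - 1*(-845565)) + G) + I = ((-867400 - 1*(-845565)) + 2226066) + 365210 = ((-867400 + 845565) + 2226066) + 365210 = (-21835 + 2226066) + 365210 = 2204231 + 365210 = 2569441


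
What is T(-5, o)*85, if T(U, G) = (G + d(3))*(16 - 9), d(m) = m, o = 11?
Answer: 8330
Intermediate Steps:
T(U, G) = 21 + 7*G (T(U, G) = (G + 3)*(16 - 9) = (3 + G)*7 = 21 + 7*G)
T(-5, o)*85 = (21 + 7*11)*85 = (21 + 77)*85 = 98*85 = 8330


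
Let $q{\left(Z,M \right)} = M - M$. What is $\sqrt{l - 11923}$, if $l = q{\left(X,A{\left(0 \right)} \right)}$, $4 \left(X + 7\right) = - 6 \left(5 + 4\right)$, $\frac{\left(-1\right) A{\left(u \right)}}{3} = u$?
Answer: $i \sqrt{11923} \approx 109.19 i$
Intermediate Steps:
$A{\left(u \right)} = - 3 u$
$X = - \frac{41}{2}$ ($X = -7 + \frac{\left(-6\right) \left(5 + 4\right)}{4} = -7 + \frac{\left(-6\right) 9}{4} = -7 + \frac{1}{4} \left(-54\right) = -7 - \frac{27}{2} = - \frac{41}{2} \approx -20.5$)
$q{\left(Z,M \right)} = 0$
$l = 0$
$\sqrt{l - 11923} = \sqrt{0 - 11923} = \sqrt{-11923} = i \sqrt{11923}$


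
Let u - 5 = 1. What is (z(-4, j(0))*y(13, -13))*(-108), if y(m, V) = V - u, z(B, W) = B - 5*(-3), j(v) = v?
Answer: 22572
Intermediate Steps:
u = 6 (u = 5 + 1 = 6)
z(B, W) = 15 + B (z(B, W) = B + 15 = 15 + B)
y(m, V) = -6 + V (y(m, V) = V - 1*6 = V - 6 = -6 + V)
(z(-4, j(0))*y(13, -13))*(-108) = ((15 - 4)*(-6 - 13))*(-108) = (11*(-19))*(-108) = -209*(-108) = 22572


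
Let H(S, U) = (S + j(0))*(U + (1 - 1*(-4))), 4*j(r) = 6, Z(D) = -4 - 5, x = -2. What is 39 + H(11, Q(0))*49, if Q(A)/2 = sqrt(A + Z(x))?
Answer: 6203/2 + 3675*I ≈ 3101.5 + 3675.0*I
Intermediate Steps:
Z(D) = -9
Q(A) = 2*sqrt(-9 + A) (Q(A) = 2*sqrt(A - 9) = 2*sqrt(-9 + A))
j(r) = 3/2 (j(r) = (1/4)*6 = 3/2)
H(S, U) = (5 + U)*(3/2 + S) (H(S, U) = (S + 3/2)*(U + (1 - 1*(-4))) = (3/2 + S)*(U + (1 + 4)) = (3/2 + S)*(U + 5) = (3/2 + S)*(5 + U) = (5 + U)*(3/2 + S))
39 + H(11, Q(0))*49 = 39 + (15/2 + 5*11 + 3*(2*sqrt(-9 + 0))/2 + 11*(2*sqrt(-9 + 0)))*49 = 39 + (15/2 + 55 + 3*(2*sqrt(-9))/2 + 11*(2*sqrt(-9)))*49 = 39 + (15/2 + 55 + 3*(2*(3*I))/2 + 11*(2*(3*I)))*49 = 39 + (15/2 + 55 + 3*(6*I)/2 + 11*(6*I))*49 = 39 + (15/2 + 55 + 9*I + 66*I)*49 = 39 + (125/2 + 75*I)*49 = 39 + (6125/2 + 3675*I) = 6203/2 + 3675*I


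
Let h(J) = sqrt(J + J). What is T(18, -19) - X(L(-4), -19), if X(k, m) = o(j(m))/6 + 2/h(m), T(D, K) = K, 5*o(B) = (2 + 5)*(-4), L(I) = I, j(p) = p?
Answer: -271/15 + I*sqrt(38)/19 ≈ -18.067 + 0.32444*I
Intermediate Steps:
o(B) = -28/5 (o(B) = ((2 + 5)*(-4))/5 = (7*(-4))/5 = (1/5)*(-28) = -28/5)
h(J) = sqrt(2)*sqrt(J) (h(J) = sqrt(2*J) = sqrt(2)*sqrt(J))
X(k, m) = -14/15 + sqrt(2)/sqrt(m) (X(k, m) = -28/5/6 + 2/((sqrt(2)*sqrt(m))) = -28/5*1/6 + 2*(sqrt(2)/(2*sqrt(m))) = -14/15 + sqrt(2)/sqrt(m))
T(18, -19) - X(L(-4), -19) = -19 - (-14/15 + sqrt(2)/sqrt(-19)) = -19 - (-14/15 + sqrt(2)*(-I*sqrt(19)/19)) = -19 - (-14/15 - I*sqrt(38)/19) = -19 + (14/15 + I*sqrt(38)/19) = -271/15 + I*sqrt(38)/19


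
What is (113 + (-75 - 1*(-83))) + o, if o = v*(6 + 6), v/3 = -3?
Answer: 13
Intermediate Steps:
v = -9 (v = 3*(-3) = -9)
o = -108 (o = -9*(6 + 6) = -9*12 = -108)
(113 + (-75 - 1*(-83))) + o = (113 + (-75 - 1*(-83))) - 108 = (113 + (-75 + 83)) - 108 = (113 + 8) - 108 = 121 - 108 = 13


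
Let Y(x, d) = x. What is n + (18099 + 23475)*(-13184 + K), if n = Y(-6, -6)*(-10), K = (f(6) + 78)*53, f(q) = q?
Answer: -363024108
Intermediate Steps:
K = 4452 (K = (6 + 78)*53 = 84*53 = 4452)
n = 60 (n = -6*(-10) = 60)
n + (18099 + 23475)*(-13184 + K) = 60 + (18099 + 23475)*(-13184 + 4452) = 60 + 41574*(-8732) = 60 - 363024168 = -363024108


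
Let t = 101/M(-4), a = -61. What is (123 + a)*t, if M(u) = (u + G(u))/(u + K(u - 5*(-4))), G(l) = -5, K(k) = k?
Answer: -25048/3 ≈ -8349.3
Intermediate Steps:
M(u) = (-5 + u)/(20 + 2*u) (M(u) = (u - 5)/(u + (u - 5*(-4))) = (-5 + u)/(u + (u + 20)) = (-5 + u)/(u + (20 + u)) = (-5 + u)/(20 + 2*u))
t = -404/3 (t = 101/(((-5 - 4)/(2*(10 - 4)))) = 101/(((½)*(-9)/6)) = 101/(((½)*(⅙)*(-9))) = 101/(-¾) = 101*(-4/3) = -404/3 ≈ -134.67)
(123 + a)*t = (123 - 61)*(-404/3) = 62*(-404/3) = -25048/3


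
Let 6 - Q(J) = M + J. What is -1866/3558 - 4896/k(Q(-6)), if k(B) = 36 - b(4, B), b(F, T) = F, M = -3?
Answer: -91040/593 ≈ -153.52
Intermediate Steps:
Q(J) = 9 - J (Q(J) = 6 - (-3 + J) = 6 + (3 - J) = 9 - J)
k(B) = 32 (k(B) = 36 - 1*4 = 36 - 4 = 32)
-1866/3558 - 4896/k(Q(-6)) = -1866/3558 - 4896/32 = -1866*1/3558 - 4896*1/32 = -311/593 - 153 = -91040/593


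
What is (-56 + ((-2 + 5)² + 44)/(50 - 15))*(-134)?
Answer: 255538/35 ≈ 7301.1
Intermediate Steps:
(-56 + ((-2 + 5)² + 44)/(50 - 15))*(-134) = (-56 + (3² + 44)/35)*(-134) = (-56 + (9 + 44)*(1/35))*(-134) = (-56 + 53*(1/35))*(-134) = (-56 + 53/35)*(-134) = -1907/35*(-134) = 255538/35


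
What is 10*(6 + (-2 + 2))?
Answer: 60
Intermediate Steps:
10*(6 + (-2 + 2)) = 10*(6 + 0) = 10*6 = 60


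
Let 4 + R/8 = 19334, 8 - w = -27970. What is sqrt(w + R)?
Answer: sqrt(182618) ≈ 427.34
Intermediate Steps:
w = 27978 (w = 8 - 1*(-27970) = 8 + 27970 = 27978)
R = 154640 (R = -32 + 8*19334 = -32 + 154672 = 154640)
sqrt(w + R) = sqrt(27978 + 154640) = sqrt(182618)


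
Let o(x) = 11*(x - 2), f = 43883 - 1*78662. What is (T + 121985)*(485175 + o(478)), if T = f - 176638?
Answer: -43858436552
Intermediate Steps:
f = -34779 (f = 43883 - 78662 = -34779)
o(x) = -22 + 11*x (o(x) = 11*(-2 + x) = -22 + 11*x)
T = -211417 (T = -34779 - 176638 = -211417)
(T + 121985)*(485175 + o(478)) = (-211417 + 121985)*(485175 + (-22 + 11*478)) = -89432*(485175 + (-22 + 5258)) = -89432*(485175 + 5236) = -89432*490411 = -43858436552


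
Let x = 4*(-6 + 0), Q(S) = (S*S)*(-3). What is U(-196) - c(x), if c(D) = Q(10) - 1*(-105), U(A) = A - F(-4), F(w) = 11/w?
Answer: 7/4 ≈ 1.7500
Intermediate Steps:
Q(S) = -3*S² (Q(S) = S²*(-3) = -3*S²)
x = -24 (x = 4*(-6) = -24)
U(A) = 11/4 + A (U(A) = A - 11/(-4) = A - 11*(-1)/4 = A - 1*(-11/4) = A + 11/4 = 11/4 + A)
c(D) = -195 (c(D) = -3*10² - 1*(-105) = -3*100 + 105 = -300 + 105 = -195)
U(-196) - c(x) = (11/4 - 196) - 1*(-195) = -773/4 + 195 = 7/4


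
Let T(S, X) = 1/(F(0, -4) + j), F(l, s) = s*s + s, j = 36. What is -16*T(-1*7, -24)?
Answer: -⅓ ≈ -0.33333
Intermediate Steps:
F(l, s) = s + s² (F(l, s) = s² + s = s + s²)
T(S, X) = 1/48 (T(S, X) = 1/(-4*(1 - 4) + 36) = 1/(-4*(-3) + 36) = 1/(12 + 36) = 1/48)
-16*T(-1*7, -24) = -16*1/48 = -⅓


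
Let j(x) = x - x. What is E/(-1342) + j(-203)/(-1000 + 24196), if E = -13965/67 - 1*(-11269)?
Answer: -370529/44957 ≈ -8.2419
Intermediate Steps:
E = 741058/67 (E = -13965*1/67 + 11269 = -13965/67 + 11269 = 741058/67 ≈ 11061.)
j(x) = 0
E/(-1342) + j(-203)/(-1000 + 24196) = (741058/67)/(-1342) + 0/(-1000 + 24196) = (741058/67)*(-1/1342) + 0/23196 = -370529/44957 + 0*(1/23196) = -370529/44957 + 0 = -370529/44957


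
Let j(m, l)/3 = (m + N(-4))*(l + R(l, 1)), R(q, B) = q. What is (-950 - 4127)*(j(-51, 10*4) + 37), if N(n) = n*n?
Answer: 42458951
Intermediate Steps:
N(n) = n**2
j(m, l) = 6*l*(16 + m) (j(m, l) = 3*((m + (-4)**2)*(l + l)) = 3*((m + 16)*(2*l)) = 3*((16 + m)*(2*l)) = 3*(2*l*(16 + m)) = 6*l*(16 + m))
(-950 - 4127)*(j(-51, 10*4) + 37) = (-950 - 4127)*(6*(10*4)*(16 - 51) + 37) = -5077*(6*40*(-35) + 37) = -5077*(-8400 + 37) = -5077*(-8363) = 42458951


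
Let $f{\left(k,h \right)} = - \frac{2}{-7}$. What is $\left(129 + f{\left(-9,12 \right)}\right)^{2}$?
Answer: $\frac{819025}{49} \approx 16715.0$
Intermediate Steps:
$f{\left(k,h \right)} = \frac{2}{7}$ ($f{\left(k,h \right)} = \left(-2\right) \left(- \frac{1}{7}\right) = \frac{2}{7}$)
$\left(129 + f{\left(-9,12 \right)}\right)^{2} = \left(129 + \frac{2}{7}\right)^{2} = \left(\frac{905}{7}\right)^{2} = \frac{819025}{49}$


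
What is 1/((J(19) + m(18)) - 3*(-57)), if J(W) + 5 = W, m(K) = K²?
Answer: 1/509 ≈ 0.0019646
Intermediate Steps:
J(W) = -5 + W
1/((J(19) + m(18)) - 3*(-57)) = 1/(((-5 + 19) + 18²) - 3*(-57)) = 1/((14 + 324) + 171) = 1/(338 + 171) = 1/509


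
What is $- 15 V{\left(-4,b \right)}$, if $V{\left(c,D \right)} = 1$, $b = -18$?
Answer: $-15$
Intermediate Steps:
$- 15 V{\left(-4,b \right)} = \left(-15\right) 1 = -15$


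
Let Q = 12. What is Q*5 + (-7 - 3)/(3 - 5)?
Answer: 65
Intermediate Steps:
Q*5 + (-7 - 3)/(3 - 5) = 12*5 + (-7 - 3)/(3 - 5) = 60 - 10/(-2) = 60 - 10*(-½) = 60 + 5 = 65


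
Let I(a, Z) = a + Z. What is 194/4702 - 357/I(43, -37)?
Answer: -279575/4702 ≈ -59.459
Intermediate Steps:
I(a, Z) = Z + a
194/4702 - 357/I(43, -37) = 194/4702 - 357/(-37 + 43) = 194*(1/4702) - 357/6 = 97/2351 - 357*1/6 = 97/2351 - 119/2 = -279575/4702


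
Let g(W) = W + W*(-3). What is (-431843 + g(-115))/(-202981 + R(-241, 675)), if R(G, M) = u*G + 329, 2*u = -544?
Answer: 143871/45700 ≈ 3.1482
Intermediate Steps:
u = -272 (u = (½)*(-544) = -272)
g(W) = -2*W (g(W) = W - 3*W = -2*W)
R(G, M) = 329 - 272*G (R(G, M) = -272*G + 329 = 329 - 272*G)
(-431843 + g(-115))/(-202981 + R(-241, 675)) = (-431843 - 2*(-115))/(-202981 + (329 - 272*(-241))) = (-431843 + 230)/(-202981 + (329 + 65552)) = -431613/(-202981 + 65881) = -431613/(-137100) = -431613*(-1/137100) = 143871/45700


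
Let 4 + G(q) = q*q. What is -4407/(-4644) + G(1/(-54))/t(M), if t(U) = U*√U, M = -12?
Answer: 1469/1548 - 11663*I*√3/209952 ≈ 0.94897 - 0.096217*I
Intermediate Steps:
t(U) = U^(3/2)
G(q) = -4 + q² (G(q) = -4 + q*q = -4 + q²)
-4407/(-4644) + G(1/(-54))/t(M) = -4407/(-4644) + (-4 + (1/(-54))²)/((-12)^(3/2)) = -4407*(-1/4644) + (-4 + (-1/54)²)/((-24*I*√3)) = 1469/1548 + (-4 + 1/2916)*(I*√3/72) = 1469/1548 - 11663*I*√3/209952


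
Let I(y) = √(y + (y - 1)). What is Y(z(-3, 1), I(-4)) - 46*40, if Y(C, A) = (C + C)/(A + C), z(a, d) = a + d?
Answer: -23912/13 + 12*I/13 ≈ -1839.4 + 0.92308*I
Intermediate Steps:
I(y) = √(-1 + 2*y) (I(y) = √(y + (-1 + y)) = √(-1 + 2*y))
Y(C, A) = 2*C/(A + C) (Y(C, A) = (2*C)/(A + C) = 2*C/(A + C))
Y(z(-3, 1), I(-4)) - 46*40 = 2*(-3 + 1)/(√(-1 + 2*(-4)) + (-3 + 1)) - 46*40 = 2*(-2)/(√(-1 - 8) - 2) - 1840 = 2*(-2)/(√(-9) - 2) - 1840 = 2*(-2)/(3*I - 2) - 1840 = 2*(-2)/(-2 + 3*I) - 1840 = 2*(-2)*((-2 - 3*I)/13) - 1840 = (8/13 + 12*I/13) - 1840 = -23912/13 + 12*I/13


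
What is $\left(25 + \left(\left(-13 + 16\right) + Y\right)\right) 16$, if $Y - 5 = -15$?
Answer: $288$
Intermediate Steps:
$Y = -10$ ($Y = 5 - 15 = -10$)
$\left(25 + \left(\left(-13 + 16\right) + Y\right)\right) 16 = \left(25 + \left(\left(-13 + 16\right) - 10\right)\right) 16 = \left(25 + \left(3 - 10\right)\right) 16 = \left(25 - 7\right) 16 = 18 \cdot 16 = 288$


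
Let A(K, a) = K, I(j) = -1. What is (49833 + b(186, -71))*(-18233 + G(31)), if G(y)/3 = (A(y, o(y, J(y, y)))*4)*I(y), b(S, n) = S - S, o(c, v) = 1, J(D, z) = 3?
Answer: -927142965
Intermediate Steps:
b(S, n) = 0
G(y) = -12*y (G(y) = 3*((y*4)*(-1)) = 3*((4*y)*(-1)) = 3*(-4*y) = -12*y)
(49833 + b(186, -71))*(-18233 + G(31)) = (49833 + 0)*(-18233 - 12*31) = 49833*(-18233 - 372) = 49833*(-18605) = -927142965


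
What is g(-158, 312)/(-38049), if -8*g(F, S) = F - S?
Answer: -235/152196 ≈ -0.0015441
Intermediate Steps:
g(F, S) = -F/8 + S/8 (g(F, S) = -(F - S)/8 = -F/8 + S/8)
g(-158, 312)/(-38049) = (-⅛*(-158) + (⅛)*312)/(-38049) = (79/4 + 39)*(-1/38049) = (235/4)*(-1/38049) = -235/152196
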